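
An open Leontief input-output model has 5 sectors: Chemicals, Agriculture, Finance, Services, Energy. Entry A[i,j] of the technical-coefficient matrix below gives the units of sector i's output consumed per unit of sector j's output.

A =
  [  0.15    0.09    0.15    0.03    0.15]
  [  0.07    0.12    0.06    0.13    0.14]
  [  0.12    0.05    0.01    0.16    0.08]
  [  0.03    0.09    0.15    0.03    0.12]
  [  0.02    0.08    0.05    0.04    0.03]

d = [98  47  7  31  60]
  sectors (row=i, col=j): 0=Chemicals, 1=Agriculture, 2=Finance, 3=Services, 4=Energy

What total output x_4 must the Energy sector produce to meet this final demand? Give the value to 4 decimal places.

Form M = I − A:
  [  0.85   -0.09   -0.15   -0.03   -0.15]
  [ -0.07    0.88   -0.06   -0.13   -0.14]
  [ -0.12   -0.05    0.99   -0.16   -0.08]
  [ -0.03   -0.09   -0.15    0.97   -0.12]
  [ -0.02   -0.08   -0.05   -0.04    0.97]
Leontief inverse L = M⁻¹:
  [  1.2323    0.1725    0.2261    0.1087    0.2476]
  [  0.1298    1.1980    0.1335    0.1960    0.2282]
  [  0.1732    0.1146    1.0825    0.2058    0.1581]
  [  0.0829    0.1484    0.1966    1.0935    0.1857]
  [  0.0485    0.1144    0.0796    0.0741    1.0707]
Total output x = L · d:
  x_0 = 1.2323·98 + 0.1725·47 + 0.2261·7 + 0.1087·31 + 0.2476·60 = 148.6769
  x_1 = 0.1298·98 + 1.1980·47 + 0.1335·7 + 0.1960·31 + 0.2282·60 = 89.7318
  x_2 = 0.1732·98 + 0.1146·47 + 1.0825·7 + 0.2058·31 + 0.1581·60 = 45.8065
  x_3 = 0.0829·98 + 0.1484·47 + 0.1966·7 + 1.0935·31 + 0.1857·60 = 61.5191
  x_4 = 0.0485·98 + 0.1144·47 + 0.0796·7 + 0.0741·31 + 1.0707·60 = 77.2198

77.2198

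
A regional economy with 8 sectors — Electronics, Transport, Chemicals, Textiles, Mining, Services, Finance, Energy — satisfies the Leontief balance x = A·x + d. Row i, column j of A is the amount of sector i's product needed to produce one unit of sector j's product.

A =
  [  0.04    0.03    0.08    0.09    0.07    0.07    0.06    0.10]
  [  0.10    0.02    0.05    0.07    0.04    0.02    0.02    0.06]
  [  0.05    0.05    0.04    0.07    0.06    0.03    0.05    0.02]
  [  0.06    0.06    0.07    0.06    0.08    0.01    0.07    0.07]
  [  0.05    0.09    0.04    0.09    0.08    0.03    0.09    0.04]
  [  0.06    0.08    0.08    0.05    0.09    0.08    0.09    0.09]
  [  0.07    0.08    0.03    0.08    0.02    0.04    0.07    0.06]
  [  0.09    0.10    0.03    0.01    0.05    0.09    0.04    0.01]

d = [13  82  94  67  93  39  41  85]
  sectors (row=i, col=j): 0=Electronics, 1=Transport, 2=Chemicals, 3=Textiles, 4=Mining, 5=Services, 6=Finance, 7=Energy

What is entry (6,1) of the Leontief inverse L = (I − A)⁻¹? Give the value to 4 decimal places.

L[6,1] = 0.1313

Form M = I − A:
  [  0.96   -0.03   -0.08   -0.09   -0.07   -0.07   -0.06   -0.10]
  [ -0.10    0.98   -0.05   -0.07   -0.04   -0.02   -0.02   -0.06]
  [ -0.05   -0.05    0.96   -0.07   -0.06   -0.03   -0.05   -0.02]
  [ -0.06   -0.06   -0.07    0.94   -0.08   -0.01   -0.07   -0.07]
  [ -0.05   -0.09   -0.04   -0.09    0.92   -0.03   -0.09   -0.04]
  [ -0.06   -0.08   -0.08   -0.05   -0.09    0.92   -0.09   -0.09]
  [ -0.07   -0.08   -0.03   -0.08   -0.02   -0.04    0.93   -0.06]
  [ -0.09   -0.10   -0.03   -0.01   -0.05   -0.09   -0.04    0.99]
Leontief inverse L = M⁻¹:
  [  1.1061    0.0977    0.1325    0.1541    0.1330    0.1171    0.1230    0.1547]
  [  0.1448    1.0644    0.0893    0.1173    0.0855    0.0538    0.0637    0.1014]
  [  0.0946    0.0931    1.0770    0.1177    0.1028    0.0589    0.0931    0.0604]
  [  0.1180    0.1162    0.1146    1.1193    0.1327    0.0486    0.1231    0.1177]
  [  0.1130    0.1492    0.0891    0.1546    1.1364    0.0691    0.1476    0.0943]
  [  0.1367    0.1552    0.1397    0.1260    0.1600    1.1340    0.1610    0.1543]
  [  0.1264    0.1313    0.0750    0.1347    0.0699    0.0780    1.1194    0.1095]
  [  0.1425    0.1473    0.0751    0.0654    0.0999    0.1281    0.0890    1.0606]
Total output x = L · d:
  x_0 = 1.1061·13 + 0.0977·82 + 0.1325·94 + 0.1541·67 + 0.1330·93 + 0.1171·39 + 0.1230·41 + 0.1547·85 = 80.2932
  x_1 = 0.1448·13 + 1.0644·82 + 0.0893·94 + 0.1173·67 + 0.0855·93 + 0.0538·39 + 0.0637·41 + 0.1014·85 = 126.6976
  x_2 = 0.0946·13 + 0.0931·82 + 1.0770·94 + 0.1177·67 + 0.1028·93 + 0.0589·39 + 0.0931·41 + 0.0604·85 = 138.8009
  x_3 = 0.1180·13 + 0.1162·82 + 0.1146·94 + 1.1193·67 + 0.1327·93 + 0.0486·39 + 0.1231·41 + 0.1177·85 = 126.1118
  x_4 = 0.1130·13 + 0.1492·82 + 0.0891·94 + 0.1546·67 + 1.1364·93 + 0.0691·39 + 0.1476·41 + 0.0943·85 = 154.8878
  x_5 = 0.1367·13 + 0.1552·82 + 0.1397·94 + 0.1260·67 + 0.1600·93 + 1.1340·39 + 0.1610·41 + 0.1543·85 = 114.8986
  x_6 = 0.1264·13 + 0.1313·82 + 0.0750·94 + 0.1347·67 + 0.0699·93 + 0.0780·39 + 1.1194·41 + 0.1095·85 = 93.2379
  x_7 = 0.1425·13 + 0.1473·82 + 0.0751·94 + 0.0654·67 + 0.0999·93 + 0.1281·39 + 0.0890·41 + 1.0606·85 = 133.4708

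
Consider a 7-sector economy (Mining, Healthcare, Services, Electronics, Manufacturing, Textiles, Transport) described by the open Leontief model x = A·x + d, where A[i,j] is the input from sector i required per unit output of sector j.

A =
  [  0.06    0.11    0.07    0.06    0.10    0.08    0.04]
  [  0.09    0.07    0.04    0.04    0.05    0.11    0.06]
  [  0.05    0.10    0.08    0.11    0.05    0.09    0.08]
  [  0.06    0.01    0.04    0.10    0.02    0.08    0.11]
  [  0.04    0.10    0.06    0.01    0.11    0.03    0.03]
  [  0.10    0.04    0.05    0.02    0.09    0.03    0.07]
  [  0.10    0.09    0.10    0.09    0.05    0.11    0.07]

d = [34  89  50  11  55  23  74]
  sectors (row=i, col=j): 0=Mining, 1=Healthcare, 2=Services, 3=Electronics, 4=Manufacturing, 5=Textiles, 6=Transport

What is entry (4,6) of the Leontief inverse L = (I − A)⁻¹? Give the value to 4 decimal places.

L[4,6] = 0.0723

Form M = I − A:
  [  0.94   -0.11   -0.07   -0.06   -0.10   -0.08   -0.04]
  [ -0.09    0.93   -0.04   -0.04   -0.05   -0.11   -0.06]
  [ -0.05   -0.10    0.92   -0.11   -0.05   -0.09   -0.08]
  [ -0.06   -0.01   -0.04    0.90   -0.02   -0.08   -0.11]
  [ -0.04   -0.10   -0.06   -0.01    0.89   -0.03   -0.03]
  [ -0.10   -0.04   -0.05   -0.02   -0.09    0.97   -0.07]
  [ -0.10   -0.09   -0.10   -0.09   -0.05   -0.11    0.93]
Leontief inverse L = M⁻¹:
  [  1.1298    0.1833    0.1292    0.1147    0.1682    0.1522    0.1020]
  [  0.1550    1.1355    0.0944    0.0890    0.1126    0.1742    0.1153]
  [  0.1287    0.1753    1.1458    0.1769    0.1187    0.1724    0.1531]
  [  0.1210    0.0668    0.0929    1.1542    0.0723    0.1426    0.1671]
  [  0.0896    0.1578    0.1039    0.0477    1.1619    0.0830    0.0723]
  [  0.1537    0.1034    0.1003    0.0645    0.1467    1.0877    0.1161]
  [  0.1850    0.1756    0.1727    0.1619    0.1286    0.1987    1.1477]
Total output x = L · d:
  x_0 = 1.1298·34 + 0.1833·89 + 0.1292·50 + 0.1147·11 + 0.1682·55 + 0.1522·23 + 0.1020·74 = 82.7429
  x_1 = 0.1550·34 + 1.1355·89 + 0.0944·50 + 0.0890·11 + 0.1126·55 + 0.1742·23 + 0.1153·74 = 130.7573
  x_2 = 0.1287·34 + 0.1753·89 + 1.1458·50 + 0.1769·11 + 0.1187·55 + 0.1724·23 + 0.1531·74 = 101.0450
  x_3 = 0.1210·34 + 0.0668·89 + 0.0929·50 + 1.1542·11 + 0.0723·55 + 0.1426·23 + 0.1671·74 = 47.0216
  x_4 = 0.0896·34 + 0.1578·89 + 0.1039·50 + 0.0477·11 + 1.1619·55 + 0.0830·23 + 0.0723·74 = 93.9780
  x_5 = 0.1537·34 + 0.1034·89 + 0.1003·50 + 0.0645·11 + 0.1467·55 + 1.0877·23 + 0.1161·74 = 61.8335
  x_6 = 0.1850·34 + 0.1756·89 + 0.1727·50 + 0.1619·11 + 0.1286·55 + 0.1987·23 + 1.1477·74 = 128.9027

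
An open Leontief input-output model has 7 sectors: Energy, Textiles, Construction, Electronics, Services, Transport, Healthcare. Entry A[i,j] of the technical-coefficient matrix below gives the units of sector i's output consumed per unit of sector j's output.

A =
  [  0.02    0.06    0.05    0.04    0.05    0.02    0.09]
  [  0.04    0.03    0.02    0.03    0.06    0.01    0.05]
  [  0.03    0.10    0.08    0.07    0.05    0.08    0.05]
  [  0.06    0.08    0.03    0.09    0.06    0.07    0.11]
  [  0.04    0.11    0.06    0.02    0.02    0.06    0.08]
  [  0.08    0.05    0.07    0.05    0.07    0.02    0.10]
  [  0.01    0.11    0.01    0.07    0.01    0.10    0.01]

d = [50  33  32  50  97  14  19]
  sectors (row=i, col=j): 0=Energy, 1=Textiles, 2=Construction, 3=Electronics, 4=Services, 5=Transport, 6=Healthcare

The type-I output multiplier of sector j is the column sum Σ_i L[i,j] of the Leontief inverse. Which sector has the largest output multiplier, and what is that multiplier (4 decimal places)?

Textiles (1.8600)

Form M = I − A:
  [  0.98   -0.06   -0.05   -0.04   -0.05   -0.02   -0.09]
  [ -0.04    0.97   -0.02   -0.03   -0.06   -0.01   -0.05]
  [ -0.03   -0.10    0.92   -0.07   -0.05   -0.08   -0.05]
  [ -0.06   -0.08   -0.03    0.91   -0.06   -0.07   -0.11]
  [ -0.04   -0.11   -0.06   -0.02    0.98   -0.06   -0.08]
  [ -0.08   -0.05   -0.07   -0.05   -0.07    0.98   -0.10]
  [ -0.01   -0.11   -0.01   -0.07   -0.01   -0.10    0.99]
Leontief inverse L = M⁻¹:
  [  1.0391    0.1017    0.0707    0.0681    0.0718    0.0497    0.1216]
  [  0.0537    1.0606    0.0356    0.0492    0.0755    0.0306    0.0749]
  [  0.0611    0.1546    1.1128    0.1094    0.0854    0.1170    0.1004]
  [  0.0917    0.1406    0.0615    1.1331    0.0954    0.1118    0.1634]
  [  0.0633    0.1537    0.0849    0.0514    1.0481    0.0896    0.1173]
  [  0.1047    0.1062    0.0995    0.0872    0.0994    1.0588    0.1446]
  [  0.0348    0.1427    0.0312    0.0967    0.0373    0.1208    1.0480]
Total output x = L · d:
  x_0 = 1.0391·50 + 0.1017·33 + 0.0707·32 + 0.0681·50 + 0.0718·97 + 0.0497·14 + 0.1216·19 = 70.9499
  x_1 = 0.0537·50 + 1.0606·33 + 0.0356·32 + 0.0492·50 + 0.0755·97 + 0.0306·14 + 0.0749·19 = 50.4569
  x_2 = 0.0611·50 + 0.1546·33 + 1.1128·32 + 0.1094·50 + 0.0854·97 + 0.1170·14 + 0.1004·19 = 61.0723
  x_3 = 0.0917·50 + 0.1406·33 + 0.0615·32 + 1.1331·50 + 0.0954·97 + 0.1118·14 + 0.1634·19 = 81.7757
  x_4 = 0.0633·50 + 0.1537·33 + 0.0849·32 + 0.0514·50 + 1.0481·97 + 0.0896·14 + 0.1173·19 = 118.6714
  x_5 = 0.1047·50 + 0.1062·33 + 0.0995·32 + 0.0872·50 + 0.0994·97 + 1.0588·14 + 0.1446·19 = 43.4900
  x_6 = 0.0348·50 + 0.1427·33 + 0.0312·32 + 0.0967·50 + 0.0373·97 + 0.1208·14 + 1.0480·19 = 37.5056
Output multipliers (column sums of L):
  Energy: 1.4484
  Textiles: 1.8600
  Construction: 1.4961
  Electronics: 1.5951
  Services: 1.5130
  Transport: 1.5783
  Healthcare: 1.7702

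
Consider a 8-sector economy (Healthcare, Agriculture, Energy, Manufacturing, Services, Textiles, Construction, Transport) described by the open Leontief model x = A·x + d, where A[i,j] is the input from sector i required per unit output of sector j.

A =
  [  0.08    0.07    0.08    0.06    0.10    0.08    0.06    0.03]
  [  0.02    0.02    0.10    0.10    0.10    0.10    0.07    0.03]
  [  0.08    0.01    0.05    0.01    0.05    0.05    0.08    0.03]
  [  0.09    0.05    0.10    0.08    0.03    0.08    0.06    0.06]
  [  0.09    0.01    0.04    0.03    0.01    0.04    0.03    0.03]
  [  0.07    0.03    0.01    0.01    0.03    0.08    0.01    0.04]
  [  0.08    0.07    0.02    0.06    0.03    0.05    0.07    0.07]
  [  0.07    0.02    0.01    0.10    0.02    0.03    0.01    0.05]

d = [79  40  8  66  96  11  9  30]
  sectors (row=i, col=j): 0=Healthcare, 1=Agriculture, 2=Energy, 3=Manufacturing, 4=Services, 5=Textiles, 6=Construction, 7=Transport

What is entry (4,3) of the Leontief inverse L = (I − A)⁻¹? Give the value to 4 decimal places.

L[4,3] = 0.0559

Form M = I − A:
  [  0.92   -0.07   -0.08   -0.06   -0.10   -0.08   -0.06   -0.03]
  [ -0.02    0.98   -0.10   -0.10   -0.10   -0.10   -0.07   -0.03]
  [ -0.08   -0.01    0.95   -0.01   -0.05   -0.05   -0.08   -0.03]
  [ -0.09   -0.05   -0.10    0.92   -0.03   -0.08   -0.06   -0.06]
  [ -0.09   -0.01   -0.04   -0.03    0.99   -0.04   -0.03   -0.03]
  [ -0.07   -0.03   -0.01   -0.01   -0.03    0.92   -0.01   -0.04]
  [ -0.08   -0.07   -0.02   -0.06   -0.03   -0.05    0.93   -0.07]
  [ -0.07   -0.02   -0.01   -0.10   -0.02   -0.03   -0.01    0.95]
Leontief inverse L = M⁻¹:
  [  1.1508    0.1040    0.1299    0.1086    0.1455    0.1423    0.1072    0.0691]
  [  0.0897    1.0512    0.1437    0.1427    0.1364    0.1566    0.1133    0.0688]
  [  0.1268    0.0347    1.0784    0.0406    0.0792    0.0882    0.1103    0.0561]
  [  0.1607    0.0855    0.1495    1.1303    0.0763    0.1421    0.1077    0.1002]
  [  0.1273    0.0303    0.0659    0.0559    1.0359    0.0724    0.0545    0.0504]
  [  0.1041    0.0474    0.0326    0.0345    0.0538    1.1118    0.0296    0.0587]
  [  0.1370    0.1010    0.0619    0.1076    0.0692    0.1023    1.1084    0.1044]
  [  0.1123    0.0424    0.0428    0.1338    0.0467    0.0674    0.0365    1.0743]
Total output x = L · d:
  x_0 = 1.1508·79 + 0.1040·40 + 0.1299·8 + 0.1086·66 + 0.1455·96 + 0.1423·11 + 0.1072·9 + 0.0691·30 = 121.8481
  x_1 = 0.0897·79 + 1.0512·40 + 0.1437·8 + 0.1427·66 + 0.1364·96 + 0.1566·11 + 0.1133·9 + 0.0688·30 = 77.6020
  x_2 = 0.1268·79 + 0.0347·40 + 1.0784·8 + 0.0406·66 + 0.0792·96 + 0.0882·11 + 0.1103·9 + 0.0561·30 = 33.9527
  x_3 = 0.1607·79 + 0.0855·40 + 0.1495·8 + 1.1303·66 + 0.0763·96 + 0.1421·11 + 0.1077·9 + 0.1002·30 = 104.7737
  x_4 = 0.1273·79 + 0.0303·40 + 0.0659·8 + 0.0559·66 + 1.0359·96 + 0.0724·11 + 0.0545·9 + 0.0504·30 = 117.7301
  x_5 = 0.1041·79 + 0.0474·40 + 0.0326·8 + 0.0345·66 + 0.0538·96 + 1.1118·11 + 0.0296·9 + 0.0587·30 = 32.0772
  x_6 = 0.1370·79 + 0.1010·40 + 0.0619·8 + 0.1076·66 + 0.0692·96 + 0.1023·11 + 1.1084·9 + 0.1044·30 = 43.3419
  x_7 = 0.1123·79 + 0.0424·40 + 0.0428·8 + 0.1338·66 + 0.0467·96 + 0.0674·11 + 0.0365·9 + 1.0743·30 = 57.5249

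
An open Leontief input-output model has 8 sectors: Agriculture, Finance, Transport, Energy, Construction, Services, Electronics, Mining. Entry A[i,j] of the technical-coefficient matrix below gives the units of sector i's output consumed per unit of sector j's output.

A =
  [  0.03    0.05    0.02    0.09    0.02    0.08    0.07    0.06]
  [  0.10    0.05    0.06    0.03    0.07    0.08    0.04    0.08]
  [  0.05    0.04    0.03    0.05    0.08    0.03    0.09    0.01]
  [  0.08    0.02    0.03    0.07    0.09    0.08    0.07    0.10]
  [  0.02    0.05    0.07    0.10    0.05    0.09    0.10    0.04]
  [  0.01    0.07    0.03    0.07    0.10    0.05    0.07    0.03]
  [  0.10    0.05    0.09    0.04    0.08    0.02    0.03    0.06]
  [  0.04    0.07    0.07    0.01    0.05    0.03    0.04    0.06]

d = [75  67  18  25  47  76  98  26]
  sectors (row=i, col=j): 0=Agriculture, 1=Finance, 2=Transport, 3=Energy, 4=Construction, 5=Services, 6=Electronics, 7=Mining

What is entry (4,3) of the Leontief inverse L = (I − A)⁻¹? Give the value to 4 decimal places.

L[4,3] = 0.1559

Form M = I − A:
  [  0.97   -0.05   -0.02   -0.09   -0.02   -0.08   -0.07   -0.06]
  [ -0.10    0.95   -0.06   -0.03   -0.07   -0.08   -0.04   -0.08]
  [ -0.05   -0.04    0.97   -0.05   -0.08   -0.03   -0.09   -0.01]
  [ -0.08   -0.02   -0.03    0.93   -0.09   -0.08   -0.07   -0.10]
  [ -0.02   -0.05   -0.07   -0.10    0.95   -0.09   -0.10   -0.04]
  [ -0.01   -0.07   -0.03   -0.07   -0.10    0.95   -0.07   -0.03]
  [ -0.10   -0.05   -0.09   -0.04   -0.08   -0.02    0.97   -0.06]
  [ -0.04   -0.07   -0.07   -0.01   -0.05   -0.03   -0.04    0.94]
Leontief inverse L = M⁻¹:
  [  1.0735    0.0889    0.0595    0.1336    0.0753    0.1239    0.1174    0.1056]
  [  0.1454    1.0980    0.1057    0.0849    0.1302    0.1337    0.1001    0.1291]
  [  0.0899    0.0745    1.0680    0.0941    0.1279    0.0721    0.1359    0.0499]
  [  0.1293    0.0707    0.0810    1.1288    0.1555    0.1369    0.1335    0.1547]
  [  0.0741    0.0971    0.1193    0.1559    1.1198    0.1437    0.1613    0.0934]
  [  0.0552    0.1097    0.0737    0.1185    0.1566    1.0986    0.1224    0.0758]
  [  0.1438    0.0923    0.1319    0.0916    0.1342    0.0707    1.0872    0.1056]
  [  0.0764    0.1044    0.1051    0.0470    0.0943    0.0678    0.0827    1.0952]
Total output x = L · d:
  x_0 = 1.0735·75 + 0.0889·67 + 0.0595·18 + 0.1336·25 + 0.0753·47 + 0.1239·76 + 0.1174·98 + 0.1056·26 = 118.0784
  x_1 = 0.1454·75 + 1.0980·67 + 0.1057·18 + 0.0849·25 + 0.1302·47 + 0.1337·76 + 0.1001·98 + 0.1291·26 = 117.9406
  x_2 = 0.0899·75 + 0.0745·67 + 1.0680·18 + 0.0941·25 + 0.1279·47 + 0.0721·76 + 0.1359·98 + 0.0499·26 = 59.4152
  x_3 = 0.1293·75 + 0.0707·67 + 0.0810·18 + 1.1288·25 + 0.1555·47 + 0.1369·76 + 0.1335·98 + 0.1547·26 = 78.9311
  x_4 = 0.0741·75 + 0.0971·67 + 0.1193·18 + 0.1559·25 + 1.1198·47 + 0.1437·76 + 0.1613·98 + 0.0934·26 = 99.8998
  x_5 = 0.0552·75 + 0.1097·67 + 0.0737·18 + 0.1185·25 + 0.1566·47 + 1.0986·76 + 0.1224·98 + 0.0758·26 = 120.6061
  x_6 = 0.1438·75 + 0.0923·67 + 0.1319·18 + 0.0916·25 + 0.1342·47 + 0.0707·76 + 1.0872·98 + 0.1056·26 = 142.6096
  x_7 = 0.0764·75 + 0.1044·67 + 0.1051·18 + 0.0470·25 + 0.0943·47 + 0.0678·76 + 0.0827·98 + 1.0952·26 = 61.9627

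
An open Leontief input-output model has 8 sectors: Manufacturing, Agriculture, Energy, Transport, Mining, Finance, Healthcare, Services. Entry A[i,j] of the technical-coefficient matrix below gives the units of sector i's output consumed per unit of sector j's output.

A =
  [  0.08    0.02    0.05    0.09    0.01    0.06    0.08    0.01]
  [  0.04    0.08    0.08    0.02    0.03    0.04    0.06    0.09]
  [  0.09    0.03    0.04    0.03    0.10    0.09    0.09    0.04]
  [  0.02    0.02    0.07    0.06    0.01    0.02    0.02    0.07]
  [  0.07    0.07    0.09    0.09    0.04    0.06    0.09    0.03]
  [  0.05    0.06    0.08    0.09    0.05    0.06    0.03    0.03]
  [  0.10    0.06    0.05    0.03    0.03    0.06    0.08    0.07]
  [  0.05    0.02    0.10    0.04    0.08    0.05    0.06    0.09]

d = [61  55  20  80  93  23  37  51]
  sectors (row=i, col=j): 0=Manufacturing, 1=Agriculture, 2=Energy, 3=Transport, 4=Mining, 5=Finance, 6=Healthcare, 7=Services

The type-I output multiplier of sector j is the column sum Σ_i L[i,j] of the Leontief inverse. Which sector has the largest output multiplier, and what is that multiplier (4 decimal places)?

Energy (2.0008)

Form M = I − A:
  [  0.92   -0.02   -0.05   -0.09   -0.01   -0.06   -0.08   -0.01]
  [ -0.04    0.92   -0.08   -0.02   -0.03   -0.04   -0.06   -0.09]
  [ -0.09   -0.03    0.96   -0.03   -0.10   -0.09   -0.09   -0.04]
  [ -0.02   -0.02   -0.07    0.94   -0.01   -0.02   -0.02   -0.07]
  [ -0.07   -0.07   -0.09   -0.09    0.96   -0.06   -0.09   -0.03]
  [ -0.05   -0.06   -0.08   -0.09   -0.05    0.94   -0.03   -0.03]
  [ -0.10   -0.06   -0.05   -0.03   -0.03   -0.06    0.92   -0.07]
  [ -0.05   -0.02   -0.10   -0.04   -0.08   -0.05   -0.06    0.91]
Leontief inverse L = M⁻¹:
  [  1.1252    0.0487    0.0950    0.1306    0.0372    0.0984    0.1230    0.0453]
  [  0.0930    1.1162    0.1363    0.0615    0.0701    0.0868    0.1141    0.1361]
  [  0.1525    0.0729    1.1038    0.0869    0.1390    0.1434    0.1517    0.0851]
  [  0.0524    0.0399    0.1060    1.0872    0.0367    0.0493    0.0529    0.0997]
  [  0.1325    0.1124    0.1540    0.1428    1.0816    0.1141    0.1519    0.0814]
  [  0.0994    0.0948    0.1347    0.1354    0.0855    1.1044    0.0800    0.0722]
  [  0.1576    0.0976    0.1088    0.0788    0.0677    0.1094    1.1371    0.1155]
  [  0.1104    0.0585    0.1623    0.0911    0.1247    0.1032    0.1210    1.1369]
Total output x = L · d:
  x_0 = 1.1252·61 + 0.0487·55 + 0.0950·20 + 0.1306·80 + 0.0372·93 + 0.0984·23 + 0.1230·37 + 0.0453·51 = 96.2543
  x_1 = 0.0930·61 + 1.1162·55 + 0.1363·20 + 0.0615·80 + 0.0701·93 + 0.0868·23 + 0.1141·37 + 0.1361·51 = 94.3847
  x_2 = 0.1525·61 + 0.0729·55 + 1.1038·20 + 0.0869·80 + 0.1390·93 + 0.1434·23 + 0.1517·37 + 0.0851·51 = 68.5215
  x_3 = 0.0524·61 + 0.0399·55 + 0.1060·20 + 1.0872·80 + 0.0367·93 + 0.0493·23 + 0.0529·37 + 0.0997·51 = 106.0757
  x_4 = 0.1325·61 + 0.1124·55 + 0.1540·20 + 0.1428·80 + 1.0816·93 + 0.1141·23 + 0.1519·37 + 0.0814·51 = 141.7448
  x_5 = 0.0994·61 + 0.0948·55 + 0.1347·20 + 0.1354·80 + 0.0855·93 + 1.1044·23 + 0.0800·37 + 0.0722·51 = 64.7937
  x_6 = 0.1576·61 + 0.0976·55 + 0.1088·20 + 0.0788·80 + 0.0677·93 + 0.1094·23 + 1.1371·37 + 0.1155·51 = 80.2398
  x_7 = 0.1104·61 + 0.0585·55 + 0.1623·20 + 0.0911·80 + 0.1247·93 + 0.1032·23 + 0.1210·37 + 1.1369·51 = 96.9113
Output multipliers (column sums of L):
  Manufacturing: 1.9230
  Agriculture: 1.6409
  Energy: 2.0008
  Transport: 1.8142
  Mining: 1.6426
  Finance: 1.8090
  Healthcare: 1.9316
  Services: 1.7722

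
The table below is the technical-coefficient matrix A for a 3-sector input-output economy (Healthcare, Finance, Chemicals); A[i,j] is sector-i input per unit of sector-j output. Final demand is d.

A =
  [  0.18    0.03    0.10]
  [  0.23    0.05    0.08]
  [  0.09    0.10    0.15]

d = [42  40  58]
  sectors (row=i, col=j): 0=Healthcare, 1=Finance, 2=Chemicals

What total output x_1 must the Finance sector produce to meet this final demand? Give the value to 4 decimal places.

64.4666

Form M = I − A:
  [  0.82   -0.03   -0.10]
  [ -0.23    0.95   -0.08]
  [ -0.09   -0.10    0.85]
Leontief inverse L = M⁻¹:
  [  1.2518    0.0556    0.1525]
  [  0.3174    1.0773    0.1387]
  [  0.1699    0.1326    1.2089]
Total output x = L · d:
  x_0 = 1.2518·42 + 0.0556·40 + 0.1525·58 = 63.6462
  x_1 = 0.3174·42 + 1.0773·40 + 0.1387·58 = 64.4666
  x_2 = 0.1699·42 + 0.1326·40 + 1.2089·58 = 82.5586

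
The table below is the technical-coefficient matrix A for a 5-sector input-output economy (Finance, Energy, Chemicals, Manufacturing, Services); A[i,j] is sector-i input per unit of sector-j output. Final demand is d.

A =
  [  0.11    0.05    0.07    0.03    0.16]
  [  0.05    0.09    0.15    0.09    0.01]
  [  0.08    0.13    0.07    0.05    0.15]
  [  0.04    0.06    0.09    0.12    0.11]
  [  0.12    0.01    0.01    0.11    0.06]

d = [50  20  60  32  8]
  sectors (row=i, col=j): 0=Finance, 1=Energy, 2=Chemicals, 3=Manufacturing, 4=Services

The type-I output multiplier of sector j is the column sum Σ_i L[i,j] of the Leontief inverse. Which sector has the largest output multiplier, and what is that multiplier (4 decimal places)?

Form M = I − A:
  [  0.89   -0.05   -0.07   -0.03   -0.16]
  [ -0.05    0.91   -0.15   -0.09   -0.01]
  [ -0.08   -0.13    0.93   -0.05   -0.15]
  [ -0.04   -0.06   -0.09    0.88   -0.11]
  [ -0.12   -0.01   -0.01   -0.11    0.94]
Leontief inverse L = M⁻¹:
  [  1.1734    0.0887    0.1132    0.0841    0.2286]
  [  0.0999    1.1441    0.2066    0.1420    0.0788]
  [  0.1464    0.1793    1.1287    0.1150    0.2204]
  [  0.0956    0.1051    0.1403    1.1806    0.1779]
  [  0.1636    0.0377    0.0451    0.1516    1.1170]
Total output x = L · d:
  x_0 = 1.1734·50 + 0.0887·20 + 0.1132·60 + 0.0841·32 + 0.2286·8 = 71.7536
  x_1 = 0.0999·50 + 1.1441·20 + 0.2066·60 + 0.1420·32 + 0.0788·8 = 45.4482
  x_2 = 0.1464·50 + 0.1793·20 + 1.1287·60 + 0.1150·32 + 0.2204·8 = 84.0726
  x_3 = 0.0956·50 + 0.1051·20 + 0.1403·60 + 1.1806·32 + 0.1779·8 = 54.5005
  x_4 = 0.1636·50 + 0.0377·20 + 0.0451·60 + 0.1516·32 + 1.1170·8 = 25.4263
Output multipliers (column sums of L):
  Finance: 1.6788
  Energy: 1.5549
  Chemicals: 1.6340
  Manufacturing: 1.6733
  Services: 1.8227

Services (1.8227)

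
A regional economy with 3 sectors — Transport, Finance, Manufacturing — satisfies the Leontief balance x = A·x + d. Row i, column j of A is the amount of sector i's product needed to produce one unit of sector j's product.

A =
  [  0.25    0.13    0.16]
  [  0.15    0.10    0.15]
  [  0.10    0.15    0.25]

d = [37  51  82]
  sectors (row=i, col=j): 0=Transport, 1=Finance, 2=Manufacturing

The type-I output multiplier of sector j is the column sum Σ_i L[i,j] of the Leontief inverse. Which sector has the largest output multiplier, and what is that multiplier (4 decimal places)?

Form M = I − A:
  [  0.75   -0.13   -0.16]
  [ -0.15    0.90   -0.15]
  [ -0.10   -0.15    0.75]
Leontief inverse L = M⁻¹:
  [  1.4347    0.2672    0.3595]
  [  0.2803    1.2016    0.3001]
  [  0.2474    0.2759    1.4413]
Total output x = L · d:
  x_0 = 1.4347·37 + 0.2672·51 + 0.3595·82 = 96.1873
  x_1 = 0.2803·37 + 1.2016·51 + 0.3001·82 = 96.2665
  x_2 = 0.2474·37 + 0.2759·51 + 1.4413·82 = 141.4116
Output multipliers (column sums of L):
  Transport: 1.9624
  Finance: 1.7447
  Manufacturing: 2.1009

Manufacturing (2.1009)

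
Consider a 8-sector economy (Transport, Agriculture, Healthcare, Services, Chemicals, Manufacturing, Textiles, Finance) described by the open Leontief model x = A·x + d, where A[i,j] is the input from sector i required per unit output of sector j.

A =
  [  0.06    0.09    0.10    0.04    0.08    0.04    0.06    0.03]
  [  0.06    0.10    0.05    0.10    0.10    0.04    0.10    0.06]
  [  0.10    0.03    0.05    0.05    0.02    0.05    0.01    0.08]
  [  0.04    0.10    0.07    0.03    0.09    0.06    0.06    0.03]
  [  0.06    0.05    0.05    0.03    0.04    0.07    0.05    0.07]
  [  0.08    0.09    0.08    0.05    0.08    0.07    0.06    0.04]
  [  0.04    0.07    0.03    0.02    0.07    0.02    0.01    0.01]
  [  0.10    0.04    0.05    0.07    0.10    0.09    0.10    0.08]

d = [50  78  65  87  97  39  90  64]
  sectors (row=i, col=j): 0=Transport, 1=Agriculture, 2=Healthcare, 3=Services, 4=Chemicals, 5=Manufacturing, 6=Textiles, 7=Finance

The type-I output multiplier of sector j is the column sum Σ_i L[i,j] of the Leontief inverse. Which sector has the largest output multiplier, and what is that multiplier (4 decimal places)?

Chemicals (2.1098)

Form M = I − A:
  [  0.94   -0.09   -0.10   -0.04   -0.08   -0.04   -0.06   -0.03]
  [ -0.06    0.90   -0.05   -0.10   -0.10   -0.04   -0.10   -0.06]
  [ -0.10   -0.03    0.95   -0.05   -0.02   -0.05   -0.01   -0.08]
  [ -0.04   -0.10   -0.07    0.97   -0.09   -0.06   -0.06   -0.03]
  [ -0.06   -0.05   -0.05   -0.03    0.96   -0.07   -0.05   -0.07]
  [ -0.08   -0.09   -0.08   -0.05   -0.08    0.93   -0.06   -0.04]
  [ -0.04   -0.07   -0.03   -0.02   -0.07   -0.02    0.99   -0.01]
  [ -0.10   -0.04   -0.05   -0.07   -0.10   -0.09   -0.10    0.92]
Leontief inverse L = M⁻¹:
  [  1.1243    0.1567    0.1560    0.0878    0.1454    0.0902    0.1117    0.0795]
  [  0.1348    1.1845    0.1178    0.1566    0.1846    0.1020    0.1658    0.1173]
  [  0.1543    0.0853    1.1000    0.0889    0.0774    0.0938    0.0562    0.1197]
  [  0.1017    0.1656    0.1237    1.0769    0.1546    0.1092    0.1117    0.0777]
  [  0.1165    0.1080    0.0997    0.0711    1.0997    0.1153    0.0971    0.1116]
  [  0.1511    0.1660    0.1439    0.1028    0.1549    1.1266    0.1192    0.0937]
  [  0.0748    0.1083    0.0617    0.0474    0.1072    0.0484    1.0413    0.0380]
  [  0.1798    0.1255    0.1229    0.1261    0.1861    0.1556    0.1663    1.1385]
Total output x = L · d:
  x_0 = 1.1243·50 + 0.1567·78 + 0.1560·65 + 0.0878·87 + 0.1454·97 + 0.0902·39 + 0.1117·90 + 0.0795·64 = 118.9838
  x_1 = 0.1348·50 + 1.1845·78 + 0.1178·65 + 0.1566·87 + 0.1846·97 + 0.1020·39 + 0.1658·90 + 0.1173·64 = 164.7176
  x_2 = 0.1543·50 + 0.0853·78 + 1.1000·65 + 0.0889·87 + 0.0774·97 + 0.0938·39 + 0.0562·90 + 0.1197·64 = 117.4810
  x_3 = 0.1017·50 + 0.1656·78 + 0.1237·65 + 1.0769·87 + 0.1546·97 + 0.1092·39 + 0.1117·90 + 0.0777·64 = 154.0160
  x_4 = 0.1165·50 + 0.1080·78 + 0.0997·65 + 0.0711·87 + 1.0997·97 + 0.1153·39 + 0.0971·90 + 0.1116·64 = 153.9574
  x_5 = 0.1511·50 + 0.1660·78 + 0.1439·65 + 0.1028·87 + 0.1549·97 + 1.1266·39 + 0.1192·90 + 0.0937·64 = 114.4855
  x_6 = 0.0748·50 + 0.1083·78 + 0.0617·65 + 0.0474·87 + 0.1072·97 + 0.0484·39 + 1.0413·90 + 0.0380·64 = 128.7454
  x_7 = 0.1798·50 + 0.1255·78 + 0.1229·65 + 0.1261·87 + 0.1861·97 + 0.1556·39 + 0.1663·90 + 1.1385·64 = 149.6916
Output multipliers (column sums of L):
  Transport: 2.0373
  Agriculture: 2.0999
  Healthcare: 1.9257
  Services: 1.7575
  Chemicals: 2.1098
  Manufacturing: 1.8410
  Textiles: 1.8692
  Finance: 1.7760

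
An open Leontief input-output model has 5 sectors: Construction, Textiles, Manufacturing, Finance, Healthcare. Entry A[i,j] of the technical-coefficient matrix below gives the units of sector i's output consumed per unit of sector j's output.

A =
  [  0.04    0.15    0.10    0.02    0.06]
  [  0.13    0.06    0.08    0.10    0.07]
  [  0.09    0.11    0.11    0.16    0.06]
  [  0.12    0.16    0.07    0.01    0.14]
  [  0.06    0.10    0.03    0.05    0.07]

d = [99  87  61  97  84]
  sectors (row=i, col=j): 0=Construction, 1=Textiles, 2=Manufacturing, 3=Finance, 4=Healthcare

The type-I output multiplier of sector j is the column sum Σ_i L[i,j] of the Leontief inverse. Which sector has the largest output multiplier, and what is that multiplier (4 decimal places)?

Form M = I − A:
  [  0.96   -0.15   -0.10   -0.02   -0.06]
  [ -0.13    0.94   -0.08   -0.10   -0.07]
  [ -0.09   -0.11    0.89   -0.16   -0.06]
  [ -0.12   -0.16   -0.07    0.99   -0.14]
  [ -0.06   -0.10   -0.03   -0.05    0.93]
Leontief inverse L = M⁻¹:
  [  1.1016    0.2179    0.1529    0.0745    0.1085]
  [  0.1961    1.1511    0.1417    0.1498    0.1310]
  [  0.1776    0.2200    1.1856    0.2244    0.1383]
  [  0.1931    0.2504    0.1353    1.0713    0.2013]
  [  0.1083    0.1584    0.0706    0.0857    1.1116]
Total output x = L · d:
  x_0 = 1.1016·99 + 0.2179·87 + 0.1529·61 + 0.0745·97 + 0.1085·84 = 153.6799
  x_1 = 0.1961·99 + 1.1511·87 + 0.1417·61 + 0.1498·97 + 0.1310·84 = 153.7300
  x_2 = 0.1776·99 + 0.2200·87 + 1.1856·61 + 0.2244·97 + 0.1383·84 = 142.4361
  x_3 = 0.1931·99 + 0.2504·87 + 0.1353·61 + 1.0713·97 + 0.2013·84 = 169.9788
  x_4 = 0.1083·99 + 0.1584·87 + 0.0706·61 + 0.0857·97 + 1.1116·84 = 130.5009
Output multipliers (column sums of L):
  Construction: 1.7767
  Textiles: 1.9978
  Manufacturing: 1.6861
  Finance: 1.6057
  Healthcare: 1.6908

Textiles (1.9978)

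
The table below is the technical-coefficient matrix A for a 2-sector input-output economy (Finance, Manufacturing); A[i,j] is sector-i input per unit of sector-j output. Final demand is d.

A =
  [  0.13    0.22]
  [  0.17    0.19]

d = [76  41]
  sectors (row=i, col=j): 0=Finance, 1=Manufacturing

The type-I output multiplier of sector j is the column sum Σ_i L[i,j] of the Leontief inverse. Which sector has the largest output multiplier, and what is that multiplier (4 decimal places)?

Form M = I − A:
  [  0.87   -0.22]
  [ -0.17    0.81]
Leontief inverse L = M⁻¹:
  [  1.2138    0.3297]
  [  0.2548    1.3038]
Total output x = L · d:
  x_0 = 1.2138·76 + 0.3297·41 = 105.7695
  x_1 = 0.2548·76 + 1.3038·41 = 72.8158
Output multipliers (column sums of L):
  Finance: 1.4686
  Manufacturing: 1.6334

Manufacturing (1.6334)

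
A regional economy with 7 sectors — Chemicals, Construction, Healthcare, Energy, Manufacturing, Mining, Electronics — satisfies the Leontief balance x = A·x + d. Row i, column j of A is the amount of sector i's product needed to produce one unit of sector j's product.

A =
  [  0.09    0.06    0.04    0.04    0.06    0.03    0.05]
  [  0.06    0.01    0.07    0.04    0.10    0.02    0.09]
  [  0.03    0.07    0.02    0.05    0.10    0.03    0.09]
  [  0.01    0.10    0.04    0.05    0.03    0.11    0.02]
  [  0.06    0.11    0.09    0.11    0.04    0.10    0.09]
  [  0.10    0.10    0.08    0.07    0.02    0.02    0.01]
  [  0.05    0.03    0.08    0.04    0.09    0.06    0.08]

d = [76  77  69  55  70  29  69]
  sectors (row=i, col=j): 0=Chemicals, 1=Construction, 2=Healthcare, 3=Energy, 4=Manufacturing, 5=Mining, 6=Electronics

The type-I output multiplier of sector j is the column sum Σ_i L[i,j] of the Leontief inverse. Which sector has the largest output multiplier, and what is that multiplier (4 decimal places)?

Construction (1.8205)

Form M = I − A:
  [  0.91   -0.06   -0.04   -0.04   -0.06   -0.03   -0.05]
  [ -0.06    0.99   -0.07   -0.04   -0.10   -0.02   -0.09]
  [ -0.03   -0.07    0.98   -0.05   -0.10   -0.03   -0.09]
  [ -0.01   -0.10   -0.04    0.95   -0.03   -0.11   -0.02]
  [ -0.06   -0.11   -0.09   -0.11    0.96   -0.10   -0.09]
  [ -0.10   -0.10   -0.08   -0.07   -0.02    0.98   -0.01]
  [ -0.05   -0.03   -0.08   -0.04   -0.09   -0.06    0.92]
Leontief inverse L = M⁻¹:
  [  1.1277    0.1020    0.0784    0.0762    0.1015    0.0635    0.0912]
  [  0.0981    1.0585    0.1123    0.0816    0.1447    0.0603    0.1364]
  [  0.0685    0.1160    1.0654    0.0915    0.1444    0.0704    0.1362]
  [  0.0466    0.1412    0.0784    1.0851    0.0678    0.1388    0.0557]
  [  0.1165    0.1773    0.1506    0.1660    1.1057    0.1525    0.1518]
  [  0.1373    0.1424    0.1164    0.1053    0.0657    1.0529    0.0529]
  [  0.0928    0.0829    0.1263    0.0850    0.1382    0.1012    1.1289]
Total output x = L · d:
  x_0 = 1.1277·76 + 0.1020·77 + 0.0784·69 + 0.0762·55 + 0.1015·70 + 0.0635·29 + 0.0912·69 = 118.4068
  x_1 = 0.0981·76 + 1.0585·77 + 0.1123·69 + 0.0816·55 + 0.1447·70 + 0.0603·29 + 0.1364·69 = 122.4837
  x_2 = 0.0685·76 + 0.1160·77 + 1.0654·69 + 0.0915·55 + 0.1444·70 + 0.0704·29 + 0.1362·69 = 114.2304
  x_3 = 0.0466·76 + 0.1412·77 + 0.0784·69 + 1.0851·55 + 0.0678·70 + 0.1388·29 + 0.0557·69 = 92.1263
  x_4 = 0.1165·76 + 0.1773·77 + 0.1506·69 + 0.1660·55 + 1.1057·70 + 0.1525·29 + 0.1518·69 = 134.3272
  x_5 = 0.1373·76 + 0.1424·77 + 0.1164·69 + 0.1053·55 + 0.0657·70 + 1.0529·29 + 0.0529·69 = 74.0166
  x_6 = 0.0928·76 + 0.0829·77 + 0.1263·69 + 0.0850·55 + 0.1382·70 + 0.1012·29 + 1.1289·69 = 117.3356
Output multipliers (column sums of L):
  Chemicals: 1.6876
  Construction: 1.8205
  Healthcare: 1.7277
  Energy: 1.6906
  Manufacturing: 1.7681
  Mining: 1.6396
  Electronics: 1.7533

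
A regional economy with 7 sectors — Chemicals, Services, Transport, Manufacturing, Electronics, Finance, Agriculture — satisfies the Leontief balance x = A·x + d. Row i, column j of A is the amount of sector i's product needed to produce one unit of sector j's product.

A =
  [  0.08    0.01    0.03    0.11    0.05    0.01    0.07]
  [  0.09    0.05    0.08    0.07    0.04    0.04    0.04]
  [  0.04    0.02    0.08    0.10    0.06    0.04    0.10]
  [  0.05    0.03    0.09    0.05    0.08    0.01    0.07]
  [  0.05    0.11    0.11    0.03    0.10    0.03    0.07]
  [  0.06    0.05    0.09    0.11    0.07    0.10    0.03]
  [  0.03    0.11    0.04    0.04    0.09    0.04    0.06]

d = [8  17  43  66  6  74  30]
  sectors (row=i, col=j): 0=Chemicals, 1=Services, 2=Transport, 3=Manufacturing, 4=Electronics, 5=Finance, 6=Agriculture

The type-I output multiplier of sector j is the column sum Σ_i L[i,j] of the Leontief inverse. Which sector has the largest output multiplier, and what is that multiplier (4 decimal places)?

Form M = I − A:
  [  0.92   -0.01   -0.03   -0.11   -0.05   -0.01   -0.07]
  [ -0.09    0.95   -0.08   -0.07   -0.04   -0.04   -0.04]
  [ -0.04   -0.02    0.92   -0.10   -0.06   -0.04   -0.10]
  [ -0.05   -0.03   -0.09    0.95   -0.08   -0.01   -0.07]
  [ -0.05   -0.11   -0.11   -0.03    0.90   -0.03   -0.07]
  [ -0.06   -0.05   -0.09   -0.11   -0.07    0.90   -0.03]
  [ -0.03   -0.11   -0.04   -0.04   -0.09   -0.04    0.94]
Leontief inverse L = M⁻¹:
  [  1.1132    0.0435    0.0738    0.1508    0.0954    0.0274    0.1118]
  [  0.1303    1.0844    0.1312    0.1227    0.0888    0.0637    0.0876]
  [  0.0796    0.0642    1.1370    0.1514    0.1169    0.0666    0.1517]
  [  0.0851    0.0684    0.1393    1.0948    0.1285    0.0318    0.1162]
  [  0.0996    0.1602    0.1765    0.0911    1.1612    0.0615    0.1282]
  [  0.1100    0.0955    0.1599    0.1759    0.1337    1.1340    0.0885]
  [  0.0720    0.1533    0.0957    0.0884    0.1407    0.0667    1.1051]
Total output x = L · d:
  x_0 = 1.1132·8 + 0.0435·17 + 0.0738·43 + 0.1508·66 + 0.0954·6 + 0.0274·74 + 0.1118·30 = 28.7222
  x_1 = 0.1303·8 + 1.0844·17 + 0.1312·43 + 0.1227·66 + 0.0888·6 + 0.0637·74 + 0.0876·30 = 41.0886
  x_2 = 0.0796·8 + 0.0642·17 + 1.1370·43 + 0.1514·66 + 0.1169·6 + 0.0666·74 + 0.1517·30 = 70.7944
  x_3 = 0.0851·8 + 0.0684·17 + 0.1393·43 + 1.0948·66 + 0.1285·6 + 0.0318·74 + 0.1162·30 = 86.7025
  x_4 = 0.0996·8 + 0.1602·17 + 0.1765·43 + 0.0911·66 + 1.1612·6 + 0.0615·74 + 0.1282·30 = 32.4883
  x_5 = 0.1100·8 + 0.0955·17 + 0.1599·43 + 0.1759·66 + 0.1337·6 + 1.1340·74 + 0.0885·30 = 108.3585
  x_6 = 0.0720·8 + 0.1533·17 + 0.0957·43 + 0.0884·66 + 0.1407·6 + 0.0667·74 + 1.1051·30 = 52.0634
Output multipliers (column sums of L):
  Chemicals: 1.6898
  Services: 1.6695
  Transport: 1.9135
  Manufacturing: 1.8750
  Electronics: 1.8652
  Finance: 1.4517
  Agriculture: 1.7891

Transport (1.9135)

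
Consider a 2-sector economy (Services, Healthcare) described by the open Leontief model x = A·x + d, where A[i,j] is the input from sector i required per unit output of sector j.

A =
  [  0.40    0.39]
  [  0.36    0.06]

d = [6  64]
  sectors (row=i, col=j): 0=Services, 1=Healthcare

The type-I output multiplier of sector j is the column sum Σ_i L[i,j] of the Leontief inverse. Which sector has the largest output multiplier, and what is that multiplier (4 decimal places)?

Form M = I − A:
  [  0.60   -0.39]
  [ -0.36    0.94]
Leontief inverse L = M⁻¹:
  [  2.2191    0.9207]
  [  0.8499    1.4164]
Total output x = L · d:
  x_0 = 2.2191·6 + 0.9207·64 = 72.2380
  x_1 = 0.8499·6 + 1.4164·64 = 95.7507
Output multipliers (column sums of L):
  Services: 3.0689
  Healthcare: 2.3371

Services (3.0689)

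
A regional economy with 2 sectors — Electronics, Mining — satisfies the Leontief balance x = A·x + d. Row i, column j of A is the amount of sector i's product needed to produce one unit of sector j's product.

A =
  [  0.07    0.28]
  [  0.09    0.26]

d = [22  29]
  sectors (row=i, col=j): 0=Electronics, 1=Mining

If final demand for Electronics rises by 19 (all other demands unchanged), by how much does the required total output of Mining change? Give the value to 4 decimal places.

Form M = I − A:
  [  0.93   -0.28]
  [ -0.09    0.74]
Leontief inverse L = M⁻¹:
  [  1.1161    0.4223]
  [  0.1357    1.4027]
Total output x = L · d:
  x_0 = 1.1161·22 + 0.4223·29 = 36.8024
  x_1 = 0.1357·22 + 1.4027·29 = 43.6652
Δx_1 = L[1,0] · Δd_0 = 0.1357 · 19 = 2.5792

2.5792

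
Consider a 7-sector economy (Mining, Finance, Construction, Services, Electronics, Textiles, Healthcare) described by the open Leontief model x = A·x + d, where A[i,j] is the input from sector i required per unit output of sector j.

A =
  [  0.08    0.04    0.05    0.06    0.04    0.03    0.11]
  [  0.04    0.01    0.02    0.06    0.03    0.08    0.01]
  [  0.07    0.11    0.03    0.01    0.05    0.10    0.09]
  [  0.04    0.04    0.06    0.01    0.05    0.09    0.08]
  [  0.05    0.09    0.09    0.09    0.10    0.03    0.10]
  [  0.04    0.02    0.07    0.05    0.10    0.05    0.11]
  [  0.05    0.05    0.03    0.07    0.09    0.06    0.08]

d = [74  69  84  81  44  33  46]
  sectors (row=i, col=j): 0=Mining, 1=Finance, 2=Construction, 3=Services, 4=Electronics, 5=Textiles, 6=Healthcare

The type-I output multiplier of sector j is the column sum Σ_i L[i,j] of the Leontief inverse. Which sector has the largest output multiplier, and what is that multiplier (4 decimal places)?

Healthcare (2.0032)

Form M = I − A:
  [  0.92   -0.04   -0.05   -0.06   -0.04   -0.03   -0.11]
  [ -0.04    0.99   -0.02   -0.06   -0.03   -0.08   -0.01]
  [ -0.07   -0.11    0.97   -0.01   -0.05   -0.10   -0.09]
  [ -0.04   -0.04   -0.06    0.99   -0.05   -0.09   -0.08]
  [ -0.05   -0.09   -0.09   -0.09    0.90   -0.03   -0.10]
  [ -0.04   -0.02   -0.07   -0.05   -0.10    0.95   -0.11]
  [ -0.05   -0.05   -0.03   -0.07   -0.09   -0.06    0.92]
Leontief inverse L = M⁻¹:
  [  1.1180    0.0764    0.0838    0.0968    0.0873    0.0732    0.1694]
  [  0.0623    1.0310    0.0443    0.0811    0.0608    0.1062    0.0494]
  [  0.1102    0.1453    1.0678    0.0539    0.1036    0.1461    0.1526]
  [  0.0739    0.0737    0.0924    1.0449    0.0968    0.1289    0.1355]
  [  0.0993    0.1412    0.1365    0.1387    1.1632    0.0904    0.1761]
  [  0.0811    0.0646    0.1104    0.0921    0.1567    1.0971    0.1774]
  [  0.0884    0.0886    0.0694    0.1105    0.1428    0.1047    1.1429]
Total output x = L · d:
  x_0 = 1.1180·74 + 0.0764·69 + 0.0838·84 + 0.0968·81 + 0.0873·44 + 0.0732·33 + 0.1694·46 = 116.9357
  x_1 = 0.0623·74 + 1.0310·69 + 0.0443·84 + 0.0811·81 + 0.0608·44 + 0.1062·33 + 0.0494·46 = 94.4925
  x_2 = 0.1102·74 + 0.1453·69 + 1.0678·84 + 0.0539·81 + 0.1036·44 + 0.1461·33 + 0.1526·46 = 128.6410
  x_3 = 0.0739·74 + 0.0737·69 + 0.0924·84 + 1.0449·81 + 0.0968·44 + 0.1289·33 + 0.1355·46 = 117.6957
  x_4 = 0.0993·74 + 0.1412·69 + 0.1365·84 + 0.1387·81 + 1.1632·44 + 0.0904·33 + 0.1761·46 = 102.0547
  x_5 = 0.0811·74 + 0.0646·69 + 0.1104·84 + 0.0921·81 + 0.1567·44 + 1.0971·33 + 0.1774·46 = 78.4567
  x_6 = 0.0884·74 + 0.0886·69 + 0.0694·84 + 0.1105·81 + 0.1428·44 + 0.1047·33 + 1.1429·46 = 89.7409
Output multipliers (column sums of L):
  Mining: 1.6331
  Finance: 1.6209
  Construction: 1.6047
  Services: 1.6180
  Electronics: 1.8111
  Textiles: 1.7466
  Healthcare: 2.0032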